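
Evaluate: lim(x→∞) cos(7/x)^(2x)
This is an exponential indeterminate form.

For exponential indeterminate forms, take the natural log:
  Let L = lim(x→∞) cos(7/x)^(2x)
  Then ln(L) = lim(x→∞) [exponent × ln(base)]
  Evaluate using L'Hôpital or standard limits, then exponentiate.
  L = 1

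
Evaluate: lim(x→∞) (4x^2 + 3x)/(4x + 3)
This is an ∞/∞ indeterminate form.

Apply L'Hôpital's rule: differentiate numerator and denominator separately.
  f(x) = 4·x^2 + 3·x   ⇒   f'(x) = 8·x + 3
  g(x) = 4·x + 3   ⇒   g'(x) = 4
  lim(x→∞) f'(x)/g'(x) = lim(x→∞) (8·x + 3)/(4)
  = ∞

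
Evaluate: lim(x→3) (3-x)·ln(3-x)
This is a 0·∞ indeterminate form.

Rewrite 0·∞ as a quotient (0/0 or ∞/∞ form), then apply L'Hôpital's rule:
  lim(x→3) (3-x)·ln(3-x) = 0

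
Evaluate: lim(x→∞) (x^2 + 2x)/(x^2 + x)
This is an ∞/∞ indeterminate form.

Apply L'Hôpital's rule: differentiate numerator and denominator separately.
  f(x) = x^2 + 2·x   ⇒   f'(x) = 2·x + 2
  g(x) = x^2 + x   ⇒   g'(x) = 2·x + 1
  lim(x→∞) f'(x)/g'(x) = lim(x→∞) (2·x + 2)/(2·x + 1)
  = 1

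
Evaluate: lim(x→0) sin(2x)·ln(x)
This is a 0·∞ indeterminate form.

Rewrite 0·∞ as a quotient (0/0 or ∞/∞ form), then apply L'Hôpital's rule:
  lim(x→0) sin(2x)·ln(x) = 0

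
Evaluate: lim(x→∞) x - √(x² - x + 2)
This is an ∞-∞ indeterminate form.

Combine fractions or rationalize to convert ∞-∞ to 0/0 form:
  lim(x→∞) x - √(x² - x + 2) = 1/2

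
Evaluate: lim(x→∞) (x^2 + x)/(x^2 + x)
This is an ∞/∞ indeterminate form.

Apply L'Hôpital's rule: differentiate numerator and denominator separately.
  f(x) = x^2 + x   ⇒   f'(x) = 2·x + 1
  g(x) = x^2 + x   ⇒   g'(x) = 2·x + 1
  lim(x→∞) f'(x)/g'(x) = lim(x→∞) (2·x + 1)/(2·x + 1)
  = 1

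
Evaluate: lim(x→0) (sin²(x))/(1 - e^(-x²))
This is a 0/0 indeterminate form.

Apply L'Hôpital's rule: differentiate numerator and denominator separately.
  f(x) = sin(x)^2   ⇒   f'(x) = 2·sin(x)·cos(x)
  g(x) = 1 - e^(-x^2)   ⇒   g'(x) = 2·x·e^(-x^2)
  lim(x→0) f'(x)/g'(x) = lim(x→0) (2·sin(x)·cos(x))/(2·x·e^(-x^2))
  = 1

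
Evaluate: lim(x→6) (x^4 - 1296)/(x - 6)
This is a standard limit.

Factor or rationalize the expression:
  lim(x→6) (x^4 - 1296)/(x - 6) = 864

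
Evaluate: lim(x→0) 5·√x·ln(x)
This is a 0·∞ indeterminate form.

Rewrite 0·∞ as a quotient (0/0 or ∞/∞ form), then apply L'Hôpital's rule:
  lim(x→0) 5·√x·ln(x) = 0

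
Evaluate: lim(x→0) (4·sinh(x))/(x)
This is a 0/0 indeterminate form.

Apply L'Hôpital's rule: differentiate numerator and denominator separately.
  f(x) = 4·sinh(x)   ⇒   f'(x) = 4·cosh(x)
  g(x) = x   ⇒   g'(x) = 1
  lim(x→0) f'(x)/g'(x) = lim(x→0) (4·cosh(x))/(1)
  = 4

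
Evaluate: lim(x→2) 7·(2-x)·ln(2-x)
This is a 0·∞ indeterminate form.

Rewrite 0·∞ as a quotient (0/0 or ∞/∞ form), then apply L'Hôpital's rule:
  lim(x→2) 7·(2-x)·ln(2-x) = 0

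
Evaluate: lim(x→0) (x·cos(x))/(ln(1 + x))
This is a 0/0 indeterminate form.

Apply L'Hôpital's rule: differentiate numerator and denominator separately.
  f(x) = x·cos(x)   ⇒   f'(x) = -x·sin(x) + cos(x)
  g(x) = ln(x + 1)   ⇒   g'(x) = 1/(x + 1)
  lim(x→0) f'(x)/g'(x) = lim(x→0) (-x·sin(x) + cos(x))/(1/(x + 1))
  = 1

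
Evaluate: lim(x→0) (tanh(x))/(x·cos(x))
This is a 0/0 indeterminate form.

Apply L'Hôpital's rule: differentiate numerator and denominator separately.
  f(x) = tanh(x)   ⇒   f'(x) = 1 - tanh(x)^2
  g(x) = x·cos(x)   ⇒   g'(x) = -x·sin(x) + cos(x)
  lim(x→0) f'(x)/g'(x) = lim(x→0) (1 - tanh(x)^2)/(-x·sin(x) + cos(x))
  = 1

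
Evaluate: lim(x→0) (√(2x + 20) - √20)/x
This is a standard limit.

Factor or rationalize the expression:
  lim(x→0) (√(2x + 20) - √20)/x = sqrt(5)/10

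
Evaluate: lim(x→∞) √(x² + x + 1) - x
This is an ∞-∞ indeterminate form.

Combine fractions or rationalize to convert ∞-∞ to 0/0 form:
  lim(x→∞) √(x² + x + 1) - x = 1/2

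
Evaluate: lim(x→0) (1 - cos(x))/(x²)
This is a 0/0 indeterminate form.

Apply L'Hôpital's rule: differentiate numerator and denominator separately.
  f(x) = 1 - cos(x)   ⇒   f'(x) = sin(x)
  g(x) = x^2   ⇒   g'(x) = 2·x
  lim(x→0) f'(x)/g'(x) = lim(x→0) (sin(x))/(2·x)
  = 1/2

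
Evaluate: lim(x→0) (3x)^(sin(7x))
This is an exponential indeterminate form.

For exponential indeterminate forms, take the natural log:
  Let L = lim(x→0) (3x)^(sin(7x))
  Then ln(L) = lim(x→0) [exponent × ln(base)]
  Evaluate using L'Hôpital or standard limits, then exponentiate.
  L = 1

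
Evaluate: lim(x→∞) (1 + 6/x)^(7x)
This is an exponential indeterminate form.

For exponential indeterminate forms, take the natural log:
  Let L = lim(x→∞) (1 + 6/x)^(7x)
  Then ln(L) = lim(x→∞) [exponent × ln(base)]
  Evaluate using L'Hôpital or standard limits, then exponentiate.
  L = e^(42)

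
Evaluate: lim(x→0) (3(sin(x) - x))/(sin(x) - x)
This is a 0/0 indeterminate form.

Apply L'Hôpital's rule: differentiate numerator and denominator separately.
  f(x) = -3·x + 3·sin(x)   ⇒   f'(x) = 3·cos(x) - 3
  g(x) = -x + sin(x)   ⇒   g'(x) = cos(x) - 1
  lim(x→0) f'(x)/g'(x) = lim(x→0) (3·cos(x) - 3)/(cos(x) - 1)
  = 3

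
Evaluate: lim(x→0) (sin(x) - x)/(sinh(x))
This is a 0/0 indeterminate form.

Apply L'Hôpital's rule: differentiate numerator and denominator separately.
  f(x) = -x + sin(x)   ⇒   f'(x) = cos(x) - 1
  g(x) = sinh(x)   ⇒   g'(x) = cosh(x)
  lim(x→0) f'(x)/g'(x) = lim(x→0) (cos(x) - 1)/(cosh(x))
  = 0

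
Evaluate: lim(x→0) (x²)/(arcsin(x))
This is a 0/0 indeterminate form.

Apply L'Hôpital's rule: differentiate numerator and denominator separately.
  f(x) = x^2   ⇒   f'(x) = 2·x
  g(x) = asin(x)   ⇒   g'(x) = 1/sqrt(1 - x^2)
  lim(x→0) f'(x)/g'(x) = lim(x→0) (2·x)/(1/sqrt(1 - x^2))
  = 0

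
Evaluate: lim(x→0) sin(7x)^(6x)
This is an exponential indeterminate form.

For exponential indeterminate forms, take the natural log:
  Let L = lim(x→0) sin(7x)^(6x)
  Then ln(L) = lim(x→0) [exponent × ln(base)]
  Evaluate using L'Hôpital or standard limits, then exponentiate.
  L = 1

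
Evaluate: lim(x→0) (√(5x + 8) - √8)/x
This is a standard limit.

Factor or rationalize the expression:
  lim(x→0) (√(5x + 8) - √8)/x = 5·sqrt(2)/8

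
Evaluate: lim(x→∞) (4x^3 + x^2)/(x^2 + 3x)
This is an ∞/∞ indeterminate form.

Apply L'Hôpital's rule: differentiate numerator and denominator separately.
  f(x) = 4·x^3 + x^2   ⇒   f'(x) = 12·x^2 + 2·x
  g(x) = x^2 + 3·x   ⇒   g'(x) = 2·x + 3
  lim(x→∞) f'(x)/g'(x) = lim(x→∞) (12·x^2 + 2·x)/(2·x + 3)
  = ∞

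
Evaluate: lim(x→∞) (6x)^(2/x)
This is an exponential indeterminate form.

For exponential indeterminate forms, take the natural log:
  Let L = lim(x→∞) (6x)^(2/x)
  Then ln(L) = lim(x→∞) [exponent × ln(base)]
  Evaluate using L'Hôpital or standard limits, then exponentiate.
  L = 1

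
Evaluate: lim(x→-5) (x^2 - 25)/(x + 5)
This is a standard limit.

Factor or rationalize the expression:
  lim(x→-5) (x^2 - 25)/(x + 5) = -10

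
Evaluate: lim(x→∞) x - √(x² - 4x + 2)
This is an ∞-∞ indeterminate form.

Combine fractions or rationalize to convert ∞-∞ to 0/0 form:
  lim(x→∞) x - √(x² - 4x + 2) = 2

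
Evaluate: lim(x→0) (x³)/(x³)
This is a 0/0 indeterminate form.

Apply L'Hôpital's rule: differentiate numerator and denominator separately.
  f(x) = x^3   ⇒   f'(x) = 3·x^2
  g(x) = x^3   ⇒   g'(x) = 3·x^2
  lim(x→0) f'(x)/g'(x) = lim(x→0) (3·x^2)/(3·x^2)
  = 1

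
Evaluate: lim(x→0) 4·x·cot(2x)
This is a 0·∞ indeterminate form.

Rewrite 0·∞ as a quotient (0/0 or ∞/∞ form), then apply L'Hôpital's rule:
  lim(x→0) 4·x·cot(2x) = 2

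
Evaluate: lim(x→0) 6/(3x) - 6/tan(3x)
This is an ∞-∞ indeterminate form.

Combine fractions or rationalize to convert ∞-∞ to 0/0 form:
  lim(x→0) 6/(3x) - 6/tan(3x) = 0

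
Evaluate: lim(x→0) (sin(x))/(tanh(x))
This is a 0/0 indeterminate form.

Apply L'Hôpital's rule: differentiate numerator and denominator separately.
  f(x) = sin(x)   ⇒   f'(x) = cos(x)
  g(x) = tanh(x)   ⇒   g'(x) = 1 - tanh(x)^2
  lim(x→0) f'(x)/g'(x) = lim(x→0) (cos(x))/(1 - tanh(x)^2)
  = 1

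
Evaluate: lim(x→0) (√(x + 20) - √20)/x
This is a standard limit.

Factor or rationalize the expression:
  lim(x→0) (√(x + 20) - √20)/x = sqrt(5)/20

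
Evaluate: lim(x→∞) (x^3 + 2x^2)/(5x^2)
This is an ∞/∞ indeterminate form.

Apply L'Hôpital's rule: differentiate numerator and denominator separately.
  f(x) = x^3 + 2·x^2   ⇒   f'(x) = 3·x^2 + 4·x
  g(x) = 5·x^2   ⇒   g'(x) = 10·x
  lim(x→∞) f'(x)/g'(x) = lim(x→∞) (3·x^2 + 4·x)/(10·x)
  = ∞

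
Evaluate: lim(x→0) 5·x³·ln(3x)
This is a 0·∞ indeterminate form.

Rewrite 0·∞ as a quotient (0/0 or ∞/∞ form), then apply L'Hôpital's rule:
  lim(x→0) 5·x³·ln(3x) = 0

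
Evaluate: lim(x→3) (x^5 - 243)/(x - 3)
This is a standard limit.

Factor or rationalize the expression:
  lim(x→3) (x^5 - 243)/(x - 3) = 405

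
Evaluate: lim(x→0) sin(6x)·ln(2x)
This is a 0·∞ indeterminate form.

Rewrite 0·∞ as a quotient (0/0 or ∞/∞ form), then apply L'Hôpital's rule:
  lim(x→0) sin(6x)·ln(2x) = 0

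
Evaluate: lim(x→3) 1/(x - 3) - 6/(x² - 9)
This is an ∞-∞ indeterminate form.

Combine fractions or rationalize to convert ∞-∞ to 0/0 form:
  lim(x→3) 1/(x - 3) - 6/(x² - 9) = 1/6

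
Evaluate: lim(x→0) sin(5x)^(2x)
This is an exponential indeterminate form.

For exponential indeterminate forms, take the natural log:
  Let L = lim(x→0) sin(5x)^(2x)
  Then ln(L) = lim(x→0) [exponent × ln(base)]
  Evaluate using L'Hôpital or standard limits, then exponentiate.
  L = 1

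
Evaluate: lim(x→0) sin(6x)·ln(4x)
This is a 0·∞ indeterminate form.

Rewrite 0·∞ as a quotient (0/0 or ∞/∞ form), then apply L'Hôpital's rule:
  lim(x→0) sin(6x)·ln(4x) = 0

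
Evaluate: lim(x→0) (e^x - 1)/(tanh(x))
This is a 0/0 indeterminate form.

Apply L'Hôpital's rule: differentiate numerator and denominator separately.
  f(x) = e^(x) - 1   ⇒   f'(x) = e^(x)
  g(x) = tanh(x)   ⇒   g'(x) = 1 - tanh(x)^2
  lim(x→0) f'(x)/g'(x) = lim(x→0) (e^(x))/(1 - tanh(x)^2)
  = 1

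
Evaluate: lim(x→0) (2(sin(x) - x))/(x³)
This is a 0/0 indeterminate form.

Apply L'Hôpital's rule: differentiate numerator and denominator separately.
  f(x) = -2·x + 2·sin(x)   ⇒   f'(x) = 2·cos(x) - 2
  g(x) = x^3   ⇒   g'(x) = 3·x^2
  lim(x→0) f'(x)/g'(x) = lim(x→0) (2·cos(x) - 2)/(3·x^2)
  = -1/3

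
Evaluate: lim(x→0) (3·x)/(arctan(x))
This is a 0/0 indeterminate form.

Apply L'Hôpital's rule: differentiate numerator and denominator separately.
  f(x) = 3·x   ⇒   f'(x) = 3
  g(x) = atan(x)   ⇒   g'(x) = 1/(x^2 + 1)
  lim(x→0) f'(x)/g'(x) = lim(x→0) (3)/(1/(x^2 + 1))
  = 3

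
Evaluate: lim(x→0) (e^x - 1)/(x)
This is a 0/0 indeterminate form.

Apply L'Hôpital's rule: differentiate numerator and denominator separately.
  f(x) = e^(x) - 1   ⇒   f'(x) = e^(x)
  g(x) = x   ⇒   g'(x) = 1
  lim(x→0) f'(x)/g'(x) = lim(x→0) (e^(x))/(1)
  = 1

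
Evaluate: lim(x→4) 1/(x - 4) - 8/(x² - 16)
This is an ∞-∞ indeterminate form.

Combine fractions or rationalize to convert ∞-∞ to 0/0 form:
  lim(x→4) 1/(x - 4) - 8/(x² - 16) = 1/8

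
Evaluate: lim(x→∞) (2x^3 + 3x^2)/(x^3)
This is an ∞/∞ indeterminate form.

Apply L'Hôpital's rule: differentiate numerator and denominator separately.
  f(x) = 2·x^3 + 3·x^2   ⇒   f'(x) = 6·x^2 + 6·x
  g(x) = x^3   ⇒   g'(x) = 3·x^2
  lim(x→∞) f'(x)/g'(x) = lim(x→∞) (6·x^2 + 6·x)/(3·x^2)
  = 2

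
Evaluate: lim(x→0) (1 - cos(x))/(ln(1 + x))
This is a 0/0 indeterminate form.

Apply L'Hôpital's rule: differentiate numerator and denominator separately.
  f(x) = 1 - cos(x)   ⇒   f'(x) = sin(x)
  g(x) = ln(x + 1)   ⇒   g'(x) = 1/(x + 1)
  lim(x→0) f'(x)/g'(x) = lim(x→0) (sin(x))/(1/(x + 1))
  = 0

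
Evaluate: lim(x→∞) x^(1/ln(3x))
This is an exponential indeterminate form.

For exponential indeterminate forms, take the natural log:
  Let L = lim(x→∞) x^(1/ln(3x))
  Then ln(L) = lim(x→∞) [exponent × ln(base)]
  Evaluate using L'Hôpital or standard limits, then exponentiate.
  L = e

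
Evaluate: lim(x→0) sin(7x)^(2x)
This is an exponential indeterminate form.

For exponential indeterminate forms, take the natural log:
  Let L = lim(x→0) sin(7x)^(2x)
  Then ln(L) = lim(x→0) [exponent × ln(base)]
  Evaluate using L'Hôpital or standard limits, then exponentiate.
  L = 1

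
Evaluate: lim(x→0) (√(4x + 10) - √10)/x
This is a standard limit.

Factor or rationalize the expression:
  lim(x→0) (√(4x + 10) - √10)/x = sqrt(10)/5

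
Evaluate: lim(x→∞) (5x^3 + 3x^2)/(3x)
This is an ∞/∞ indeterminate form.

Apply L'Hôpital's rule: differentiate numerator and denominator separately.
  f(x) = 5·x^3 + 3·x^2   ⇒   f'(x) = 15·x^2 + 6·x
  g(x) = 3·x   ⇒   g'(x) = 3
  lim(x→∞) f'(x)/g'(x) = lim(x→∞) (15·x^2 + 6·x)/(3)
  = ∞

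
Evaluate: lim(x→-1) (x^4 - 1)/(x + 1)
This is a standard limit.

Factor or rationalize the expression:
  lim(x→-1) (x^4 - 1)/(x + 1) = -4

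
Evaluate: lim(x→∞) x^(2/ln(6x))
This is an exponential indeterminate form.

For exponential indeterminate forms, take the natural log:
  Let L = lim(x→∞) x^(2/ln(6x))
  Then ln(L) = lim(x→∞) [exponent × ln(base)]
  Evaluate using L'Hôpital or standard limits, then exponentiate.
  L = e²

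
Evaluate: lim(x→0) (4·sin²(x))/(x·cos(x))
This is a 0/0 indeterminate form.

Apply L'Hôpital's rule: differentiate numerator and denominator separately.
  f(x) = 4·sin(x)^2   ⇒   f'(x) = 8·sin(x)·cos(x)
  g(x) = x·cos(x)   ⇒   g'(x) = -x·sin(x) + cos(x)
  lim(x→0) f'(x)/g'(x) = lim(x→0) (8·sin(x)·cos(x))/(-x·sin(x) + cos(x))
  = 0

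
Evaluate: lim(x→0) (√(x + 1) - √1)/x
This is a standard limit.

Factor or rationalize the expression:
  lim(x→0) (√(x + 1) - √1)/x = 1/2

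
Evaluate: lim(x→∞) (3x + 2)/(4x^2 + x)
This is an ∞/∞ indeterminate form.

Apply L'Hôpital's rule: differentiate numerator and denominator separately.
  f(x) = 3·x + 2   ⇒   f'(x) = 3
  g(x) = 4·x^2 + x   ⇒   g'(x) = 8·x + 1
  lim(x→∞) f'(x)/g'(x) = lim(x→∞) (3)/(8·x + 1)
  = 0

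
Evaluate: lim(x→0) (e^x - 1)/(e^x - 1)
This is a 0/0 indeterminate form.

Apply L'Hôpital's rule: differentiate numerator and denominator separately.
  f(x) = e^(x) - 1   ⇒   f'(x) = e^(x)
  g(x) = e^(x) - 1   ⇒   g'(x) = e^(x)
  lim(x→0) f'(x)/g'(x) = lim(x→0) (e^(x))/(e^(x))
  = 1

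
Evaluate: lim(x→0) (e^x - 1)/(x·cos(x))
This is a 0/0 indeterminate form.

Apply L'Hôpital's rule: differentiate numerator and denominator separately.
  f(x) = e^(x) - 1   ⇒   f'(x) = e^(x)
  g(x) = x·cos(x)   ⇒   g'(x) = -x·sin(x) + cos(x)
  lim(x→0) f'(x)/g'(x) = lim(x→0) (e^(x))/(-x·sin(x) + cos(x))
  = 1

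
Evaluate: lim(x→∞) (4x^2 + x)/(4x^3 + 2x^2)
This is an ∞/∞ indeterminate form.

Apply L'Hôpital's rule: differentiate numerator and denominator separately.
  f(x) = 4·x^2 + x   ⇒   f'(x) = 8·x + 1
  g(x) = 4·x^3 + 2·x^2   ⇒   g'(x) = 12·x^2 + 4·x
  lim(x→∞) f'(x)/g'(x) = lim(x→∞) (8·x + 1)/(12·x^2 + 4·x)
  = 0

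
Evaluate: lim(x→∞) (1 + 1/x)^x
This is an exponential indeterminate form.

For exponential indeterminate forms, take the natural log:
  Let L = lim(x→∞) (1 + 1/x)^x
  Then ln(L) = lim(x→∞) [exponent × ln(base)]
  Evaluate using L'Hôpital or standard limits, then exponentiate.
  L = e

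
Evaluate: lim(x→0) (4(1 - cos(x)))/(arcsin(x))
This is a 0/0 indeterminate form.

Apply L'Hôpital's rule: differentiate numerator and denominator separately.
  f(x) = 4 - 4·cos(x)   ⇒   f'(x) = 4·sin(x)
  g(x) = asin(x)   ⇒   g'(x) = 1/sqrt(1 - x^2)
  lim(x→0) f'(x)/g'(x) = lim(x→0) (4·sin(x))/(1/sqrt(1 - x^2))
  = 0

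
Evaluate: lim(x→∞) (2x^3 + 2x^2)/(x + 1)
This is an ∞/∞ indeterminate form.

Apply L'Hôpital's rule: differentiate numerator and denominator separately.
  f(x) = 2·x^3 + 2·x^2   ⇒   f'(x) = 6·x^2 + 4·x
  g(x) = x + 1   ⇒   g'(x) = 1
  lim(x→∞) f'(x)/g'(x) = lim(x→∞) (6·x^2 + 4·x)/(1)
  = ∞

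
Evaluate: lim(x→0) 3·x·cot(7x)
This is a 0·∞ indeterminate form.

Rewrite 0·∞ as a quotient (0/0 or ∞/∞ form), then apply L'Hôpital's rule:
  lim(x→0) 3·x·cot(7x) = 3/7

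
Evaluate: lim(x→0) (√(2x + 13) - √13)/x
This is a standard limit.

Factor or rationalize the expression:
  lim(x→0) (√(2x + 13) - √13)/x = sqrt(13)/13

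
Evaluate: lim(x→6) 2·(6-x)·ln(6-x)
This is a 0·∞ indeterminate form.

Rewrite 0·∞ as a quotient (0/0 or ∞/∞ form), then apply L'Hôpital's rule:
  lim(x→6) 2·(6-x)·ln(6-x) = 0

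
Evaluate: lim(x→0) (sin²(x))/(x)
This is a 0/0 indeterminate form.

Apply L'Hôpital's rule: differentiate numerator and denominator separately.
  f(x) = sin(x)^2   ⇒   f'(x) = 2·sin(x)·cos(x)
  g(x) = x   ⇒   g'(x) = 1
  lim(x→0) f'(x)/g'(x) = lim(x→0) (2·sin(x)·cos(x))/(1)
  = 0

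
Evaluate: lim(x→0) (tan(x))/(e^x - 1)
This is a 0/0 indeterminate form.

Apply L'Hôpital's rule: differentiate numerator and denominator separately.
  f(x) = tan(x)   ⇒   f'(x) = tan(x)^2 + 1
  g(x) = e^(x) - 1   ⇒   g'(x) = e^(x)
  lim(x→0) f'(x)/g'(x) = lim(x→0) (tan(x)^2 + 1)/(e^(x))
  = 1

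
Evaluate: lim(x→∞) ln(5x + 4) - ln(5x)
This is an ∞-∞ indeterminate form.

Combine fractions or rationalize to convert ∞-∞ to 0/0 form:
  lim(x→∞) ln(5x + 4) - ln(5x) = 0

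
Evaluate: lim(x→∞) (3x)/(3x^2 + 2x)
This is an ∞/∞ indeterminate form.

Apply L'Hôpital's rule: differentiate numerator and denominator separately.
  f(x) = 3·x   ⇒   f'(x) = 3
  g(x) = 3·x^2 + 2·x   ⇒   g'(x) = 6·x + 2
  lim(x→∞) f'(x)/g'(x) = lim(x→∞) (3)/(6·x + 2)
  = 0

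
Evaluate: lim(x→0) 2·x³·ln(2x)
This is a 0·∞ indeterminate form.

Rewrite 0·∞ as a quotient (0/0 or ∞/∞ form), then apply L'Hôpital's rule:
  lim(x→0) 2·x³·ln(2x) = 0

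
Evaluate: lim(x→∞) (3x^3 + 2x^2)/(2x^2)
This is an ∞/∞ indeterminate form.

Apply L'Hôpital's rule: differentiate numerator and denominator separately.
  f(x) = 3·x^3 + 2·x^2   ⇒   f'(x) = 9·x^2 + 4·x
  g(x) = 2·x^2   ⇒   g'(x) = 4·x
  lim(x→∞) f'(x)/g'(x) = lim(x→∞) (9·x^2 + 4·x)/(4·x)
  = ∞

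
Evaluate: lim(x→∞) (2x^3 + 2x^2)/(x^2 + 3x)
This is an ∞/∞ indeterminate form.

Apply L'Hôpital's rule: differentiate numerator and denominator separately.
  f(x) = 2·x^3 + 2·x^2   ⇒   f'(x) = 6·x^2 + 4·x
  g(x) = x^2 + 3·x   ⇒   g'(x) = 2·x + 3
  lim(x→∞) f'(x)/g'(x) = lim(x→∞) (6·x^2 + 4·x)/(2·x + 3)
  = ∞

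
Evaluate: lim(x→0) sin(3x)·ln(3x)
This is a 0·∞ indeterminate form.

Rewrite 0·∞ as a quotient (0/0 or ∞/∞ form), then apply L'Hôpital's rule:
  lim(x→0) sin(3x)·ln(3x) = 0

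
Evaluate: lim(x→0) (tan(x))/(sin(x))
This is a 0/0 indeterminate form.

Apply L'Hôpital's rule: differentiate numerator and denominator separately.
  f(x) = tan(x)   ⇒   f'(x) = tan(x)^2 + 1
  g(x) = sin(x)   ⇒   g'(x) = cos(x)
  lim(x→0) f'(x)/g'(x) = lim(x→0) (tan(x)^2 + 1)/(cos(x))
  = 1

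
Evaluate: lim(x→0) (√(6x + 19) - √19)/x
This is a standard limit.

Factor or rationalize the expression:
  lim(x→0) (√(6x + 19) - √19)/x = 3·sqrt(19)/19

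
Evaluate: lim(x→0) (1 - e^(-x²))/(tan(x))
This is a 0/0 indeterminate form.

Apply L'Hôpital's rule: differentiate numerator and denominator separately.
  f(x) = 1 - e^(-x^2)   ⇒   f'(x) = 2·x·e^(-x^2)
  g(x) = tan(x)   ⇒   g'(x) = tan(x)^2 + 1
  lim(x→0) f'(x)/g'(x) = lim(x→0) (2·x·e^(-x^2))/(tan(x)^2 + 1)
  = 0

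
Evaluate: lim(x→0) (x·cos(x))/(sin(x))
This is a 0/0 indeterminate form.

Apply L'Hôpital's rule: differentiate numerator and denominator separately.
  f(x) = x·cos(x)   ⇒   f'(x) = -x·sin(x) + cos(x)
  g(x) = sin(x)   ⇒   g'(x) = cos(x)
  lim(x→0) f'(x)/g'(x) = lim(x→0) (-x·sin(x) + cos(x))/(cos(x))
  = 1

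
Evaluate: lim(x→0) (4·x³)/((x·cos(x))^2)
This is a 0/0 indeterminate form.

Apply L'Hôpital's rule: differentiate numerator and denominator separately.
  f(x) = 4·x^3   ⇒   f'(x) = 12·x^2
  g(x) = x^2·cos(x)^2   ⇒   g'(x) = -2·x^2·sin(x)·cos(x) + 2·x·cos(x)^2
  lim(x→0) f'(x)/g'(x) = lim(x→0) (12·x^2)/(-2·x^2·sin(x)·cos(x) + 2·x·cos(x)^2)
  = 0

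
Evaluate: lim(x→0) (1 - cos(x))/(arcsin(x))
This is a 0/0 indeterminate form.

Apply L'Hôpital's rule: differentiate numerator and denominator separately.
  f(x) = 1 - cos(x)   ⇒   f'(x) = sin(x)
  g(x) = asin(x)   ⇒   g'(x) = 1/sqrt(1 - x^2)
  lim(x→0) f'(x)/g'(x) = lim(x→0) (sin(x))/(1/sqrt(1 - x^2))
  = 0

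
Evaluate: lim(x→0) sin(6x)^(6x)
This is an exponential indeterminate form.

For exponential indeterminate forms, take the natural log:
  Let L = lim(x→0) sin(6x)^(6x)
  Then ln(L) = lim(x→0) [exponent × ln(base)]
  Evaluate using L'Hôpital or standard limits, then exponentiate.
  L = 1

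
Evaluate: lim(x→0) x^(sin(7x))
This is an exponential indeterminate form.

For exponential indeterminate forms, take the natural log:
  Let L = lim(x→0) x^(sin(7x))
  Then ln(L) = lim(x→0) [exponent × ln(base)]
  Evaluate using L'Hôpital or standard limits, then exponentiate.
  L = 1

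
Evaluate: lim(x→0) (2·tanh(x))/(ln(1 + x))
This is a 0/0 indeterminate form.

Apply L'Hôpital's rule: differentiate numerator and denominator separately.
  f(x) = 2·tanh(x)   ⇒   f'(x) = 2 - 2·tanh(x)^2
  g(x) = ln(x + 1)   ⇒   g'(x) = 1/(x + 1)
  lim(x→0) f'(x)/g'(x) = lim(x→0) (2 - 2·tanh(x)^2)/(1/(x + 1))
  = 2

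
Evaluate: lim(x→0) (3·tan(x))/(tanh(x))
This is a 0/0 indeterminate form.

Apply L'Hôpital's rule: differentiate numerator and denominator separately.
  f(x) = 3·tan(x)   ⇒   f'(x) = 3·tan(x)^2 + 3
  g(x) = tanh(x)   ⇒   g'(x) = 1 - tanh(x)^2
  lim(x→0) f'(x)/g'(x) = lim(x→0) (3·tan(x)^2 + 3)/(1 - tanh(x)^2)
  = 3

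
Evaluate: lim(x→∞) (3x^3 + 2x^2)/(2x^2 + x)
This is an ∞/∞ indeterminate form.

Apply L'Hôpital's rule: differentiate numerator and denominator separately.
  f(x) = 3·x^3 + 2·x^2   ⇒   f'(x) = 9·x^2 + 4·x
  g(x) = 2·x^2 + x   ⇒   g'(x) = 4·x + 1
  lim(x→∞) f'(x)/g'(x) = lim(x→∞) (9·x^2 + 4·x)/(4·x + 1)
  = ∞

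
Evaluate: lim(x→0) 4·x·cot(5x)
This is a 0·∞ indeterminate form.

Rewrite 0·∞ as a quotient (0/0 or ∞/∞ form), then apply L'Hôpital's rule:
  lim(x→0) 4·x·cot(5x) = 4/5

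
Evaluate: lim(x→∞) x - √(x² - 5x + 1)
This is an ∞-∞ indeterminate form.

Combine fractions or rationalize to convert ∞-∞ to 0/0 form:
  lim(x→∞) x - √(x² - 5x + 1) = 5/2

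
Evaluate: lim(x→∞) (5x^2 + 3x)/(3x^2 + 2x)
This is an ∞/∞ indeterminate form.

Apply L'Hôpital's rule: differentiate numerator and denominator separately.
  f(x) = 5·x^2 + 3·x   ⇒   f'(x) = 10·x + 3
  g(x) = 3·x^2 + 2·x   ⇒   g'(x) = 6·x + 2
  lim(x→∞) f'(x)/g'(x) = lim(x→∞) (10·x + 3)/(6·x + 2)
  = 5/3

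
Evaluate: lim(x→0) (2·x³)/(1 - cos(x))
This is a 0/0 indeterminate form.

Apply L'Hôpital's rule: differentiate numerator and denominator separately.
  f(x) = 2·x^3   ⇒   f'(x) = 6·x^2
  g(x) = 1 - cos(x)   ⇒   g'(x) = sin(x)
  lim(x→0) f'(x)/g'(x) = lim(x→0) (6·x^2)/(sin(x))
  = 0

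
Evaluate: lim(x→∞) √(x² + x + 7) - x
This is an ∞-∞ indeterminate form.

Combine fractions or rationalize to convert ∞-∞ to 0/0 form:
  lim(x→∞) √(x² + x + 7) - x = 1/2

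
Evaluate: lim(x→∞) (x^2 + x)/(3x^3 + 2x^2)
This is an ∞/∞ indeterminate form.

Apply L'Hôpital's rule: differentiate numerator and denominator separately.
  f(x) = x^2 + x   ⇒   f'(x) = 2·x + 1
  g(x) = 3·x^3 + 2·x^2   ⇒   g'(x) = 9·x^2 + 4·x
  lim(x→∞) f'(x)/g'(x) = lim(x→∞) (2·x + 1)/(9·x^2 + 4·x)
  = 0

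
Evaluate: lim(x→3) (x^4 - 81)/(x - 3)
This is a standard limit.

Factor or rationalize the expression:
  lim(x→3) (x^4 - 81)/(x - 3) = 108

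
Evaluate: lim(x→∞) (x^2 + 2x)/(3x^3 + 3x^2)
This is an ∞/∞ indeterminate form.

Apply L'Hôpital's rule: differentiate numerator and denominator separately.
  f(x) = x^2 + 2·x   ⇒   f'(x) = 2·x + 2
  g(x) = 3·x^3 + 3·x^2   ⇒   g'(x) = 9·x^2 + 6·x
  lim(x→∞) f'(x)/g'(x) = lim(x→∞) (2·x + 2)/(9·x^2 + 6·x)
  = 0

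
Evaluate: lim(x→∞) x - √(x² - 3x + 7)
This is an ∞-∞ indeterminate form.

Combine fractions or rationalize to convert ∞-∞ to 0/0 form:
  lim(x→∞) x - √(x² - 3x + 7) = 3/2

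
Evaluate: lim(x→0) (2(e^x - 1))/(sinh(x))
This is a 0/0 indeterminate form.

Apply L'Hôpital's rule: differentiate numerator and denominator separately.
  f(x) = 2·e^(x) - 2   ⇒   f'(x) = 2·e^(x)
  g(x) = sinh(x)   ⇒   g'(x) = cosh(x)
  lim(x→0) f'(x)/g'(x) = lim(x→0) (2·e^(x))/(cosh(x))
  = 2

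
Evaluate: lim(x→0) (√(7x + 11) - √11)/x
This is a standard limit.

Factor or rationalize the expression:
  lim(x→0) (√(7x + 11) - √11)/x = 7·sqrt(11)/22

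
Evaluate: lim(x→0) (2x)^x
This is an exponential indeterminate form.

For exponential indeterminate forms, take the natural log:
  Let L = lim(x→0) (2x)^x
  Then ln(L) = lim(x→0) [exponent × ln(base)]
  Evaluate using L'Hôpital or standard limits, then exponentiate.
  L = 1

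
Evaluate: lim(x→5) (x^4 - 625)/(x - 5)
This is a standard limit.

Factor or rationalize the expression:
  lim(x→5) (x^4 - 625)/(x - 5) = 500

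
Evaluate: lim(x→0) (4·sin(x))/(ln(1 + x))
This is a 0/0 indeterminate form.

Apply L'Hôpital's rule: differentiate numerator and denominator separately.
  f(x) = 4·sin(x)   ⇒   f'(x) = 4·cos(x)
  g(x) = ln(x + 1)   ⇒   g'(x) = 1/(x + 1)
  lim(x→0) f'(x)/g'(x) = lim(x→0) (4·cos(x))/(1/(x + 1))
  = 4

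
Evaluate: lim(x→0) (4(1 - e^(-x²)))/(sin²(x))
This is a 0/0 indeterminate form.

Apply L'Hôpital's rule: differentiate numerator and denominator separately.
  f(x) = 4 - 4·e^(-x^2)   ⇒   f'(x) = 8·x·e^(-x^2)
  g(x) = sin(x)^2   ⇒   g'(x) = 2·sin(x)·cos(x)
  lim(x→0) f'(x)/g'(x) = lim(x→0) (8·x·e^(-x^2))/(2·sin(x)·cos(x))
  = 4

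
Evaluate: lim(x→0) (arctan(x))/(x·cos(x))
This is a 0/0 indeterminate form.

Apply L'Hôpital's rule: differentiate numerator and denominator separately.
  f(x) = atan(x)   ⇒   f'(x) = 1/(x^2 + 1)
  g(x) = x·cos(x)   ⇒   g'(x) = -x·sin(x) + cos(x)
  lim(x→0) f'(x)/g'(x) = lim(x→0) (1/(x^2 + 1))/(-x·sin(x) + cos(x))
  = 1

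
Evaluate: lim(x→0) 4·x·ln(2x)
This is a 0·∞ indeterminate form.

Rewrite 0·∞ as a quotient (0/0 or ∞/∞ form), then apply L'Hôpital's rule:
  lim(x→0) 4·x·ln(2x) = 0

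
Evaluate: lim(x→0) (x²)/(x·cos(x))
This is a 0/0 indeterminate form.

Apply L'Hôpital's rule: differentiate numerator and denominator separately.
  f(x) = x^2   ⇒   f'(x) = 2·x
  g(x) = x·cos(x)   ⇒   g'(x) = -x·sin(x) + cos(x)
  lim(x→0) f'(x)/g'(x) = lim(x→0) (2·x)/(-x·sin(x) + cos(x))
  = 0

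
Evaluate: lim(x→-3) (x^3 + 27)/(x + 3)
This is a standard limit.

Factor or rationalize the expression:
  lim(x→-3) (x^3 + 27)/(x + 3) = 27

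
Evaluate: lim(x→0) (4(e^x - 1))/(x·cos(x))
This is a 0/0 indeterminate form.

Apply L'Hôpital's rule: differentiate numerator and denominator separately.
  f(x) = 4·e^(x) - 4   ⇒   f'(x) = 4·e^(x)
  g(x) = x·cos(x)   ⇒   g'(x) = -x·sin(x) + cos(x)
  lim(x→0) f'(x)/g'(x) = lim(x→0) (4·e^(x))/(-x·sin(x) + cos(x))
  = 4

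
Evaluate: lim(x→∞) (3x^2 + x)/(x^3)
This is an ∞/∞ indeterminate form.

Apply L'Hôpital's rule: differentiate numerator and denominator separately.
  f(x) = 3·x^2 + x   ⇒   f'(x) = 6·x + 1
  g(x) = x^3   ⇒   g'(x) = 3·x^2
  lim(x→∞) f'(x)/g'(x) = lim(x→∞) (6·x + 1)/(3·x^2)
  = 0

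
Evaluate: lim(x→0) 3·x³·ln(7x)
This is a 0·∞ indeterminate form.

Rewrite 0·∞ as a quotient (0/0 or ∞/∞ form), then apply L'Hôpital's rule:
  lim(x→0) 3·x³·ln(7x) = 0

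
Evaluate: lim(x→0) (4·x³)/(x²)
This is a 0/0 indeterminate form.

Apply L'Hôpital's rule: differentiate numerator and denominator separately.
  f(x) = 4·x^3   ⇒   f'(x) = 12·x^2
  g(x) = x^2   ⇒   g'(x) = 2·x
  lim(x→0) f'(x)/g'(x) = lim(x→0) (12·x^2)/(2·x)
  = 0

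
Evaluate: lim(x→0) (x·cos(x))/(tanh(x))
This is a 0/0 indeterminate form.

Apply L'Hôpital's rule: differentiate numerator and denominator separately.
  f(x) = x·cos(x)   ⇒   f'(x) = -x·sin(x) + cos(x)
  g(x) = tanh(x)   ⇒   g'(x) = 1 - tanh(x)^2
  lim(x→0) f'(x)/g'(x) = lim(x→0) (-x·sin(x) + cos(x))/(1 - tanh(x)^2)
  = 1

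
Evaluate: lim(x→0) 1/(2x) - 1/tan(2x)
This is an ∞-∞ indeterminate form.

Combine fractions or rationalize to convert ∞-∞ to 0/0 form:
  lim(x→0) 1/(2x) - 1/tan(2x) = 0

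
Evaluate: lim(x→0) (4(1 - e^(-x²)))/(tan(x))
This is a 0/0 indeterminate form.

Apply L'Hôpital's rule: differentiate numerator and denominator separately.
  f(x) = 4 - 4·e^(-x^2)   ⇒   f'(x) = 8·x·e^(-x^2)
  g(x) = tan(x)   ⇒   g'(x) = tan(x)^2 + 1
  lim(x→0) f'(x)/g'(x) = lim(x→0) (8·x·e^(-x^2))/(tan(x)^2 + 1)
  = 0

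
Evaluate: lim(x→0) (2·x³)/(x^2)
This is a 0/0 indeterminate form.

Apply L'Hôpital's rule: differentiate numerator and denominator separately.
  f(x) = 2·x^3   ⇒   f'(x) = 6·x^2
  g(x) = x^2   ⇒   g'(x) = 2·x
  lim(x→0) f'(x)/g'(x) = lim(x→0) (6·x^2)/(2·x)
  = 0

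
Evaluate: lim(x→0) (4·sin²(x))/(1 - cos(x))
This is a 0/0 indeterminate form.

Apply L'Hôpital's rule: differentiate numerator and denominator separately.
  f(x) = 4·sin(x)^2   ⇒   f'(x) = 8·sin(x)·cos(x)
  g(x) = 1 - cos(x)   ⇒   g'(x) = sin(x)
  lim(x→0) f'(x)/g'(x) = lim(x→0) (8·sin(x)·cos(x))/(sin(x))
  = 8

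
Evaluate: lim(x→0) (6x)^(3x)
This is an exponential indeterminate form.

For exponential indeterminate forms, take the natural log:
  Let L = lim(x→0) (6x)^(3x)
  Then ln(L) = lim(x→0) [exponent × ln(base)]
  Evaluate using L'Hôpital or standard limits, then exponentiate.
  L = 1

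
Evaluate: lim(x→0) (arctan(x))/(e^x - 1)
This is a 0/0 indeterminate form.

Apply L'Hôpital's rule: differentiate numerator and denominator separately.
  f(x) = atan(x)   ⇒   f'(x) = 1/(x^2 + 1)
  g(x) = e^(x) - 1   ⇒   g'(x) = e^(x)
  lim(x→0) f'(x)/g'(x) = lim(x→0) (1/(x^2 + 1))/(e^(x))
  = 1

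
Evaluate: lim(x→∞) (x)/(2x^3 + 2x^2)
This is an ∞/∞ indeterminate form.

Apply L'Hôpital's rule: differentiate numerator and denominator separately.
  f(x) = x   ⇒   f'(x) = 1
  g(x) = 2·x^3 + 2·x^2   ⇒   g'(x) = 6·x^2 + 4·x
  lim(x→∞) f'(x)/g'(x) = lim(x→∞) (1)/(6·x^2 + 4·x)
  = 0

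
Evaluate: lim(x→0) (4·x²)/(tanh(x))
This is a 0/0 indeterminate form.

Apply L'Hôpital's rule: differentiate numerator and denominator separately.
  f(x) = 4·x^2   ⇒   f'(x) = 8·x
  g(x) = tanh(x)   ⇒   g'(x) = 1 - tanh(x)^2
  lim(x→0) f'(x)/g'(x) = lim(x→0) (8·x)/(1 - tanh(x)^2)
  = 0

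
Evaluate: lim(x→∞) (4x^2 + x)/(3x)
This is an ∞/∞ indeterminate form.

Apply L'Hôpital's rule: differentiate numerator and denominator separately.
  f(x) = 4·x^2 + x   ⇒   f'(x) = 8·x + 1
  g(x) = 3·x   ⇒   g'(x) = 3
  lim(x→∞) f'(x)/g'(x) = lim(x→∞) (8·x + 1)/(3)
  = ∞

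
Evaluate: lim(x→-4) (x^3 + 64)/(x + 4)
This is a standard limit.

Factor or rationalize the expression:
  lim(x→-4) (x^3 + 64)/(x + 4) = 48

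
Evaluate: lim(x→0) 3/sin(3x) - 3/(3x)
This is an ∞-∞ indeterminate form.

Combine fractions or rationalize to convert ∞-∞ to 0/0 form:
  lim(x→0) 3/sin(3x) - 3/(3x) = 0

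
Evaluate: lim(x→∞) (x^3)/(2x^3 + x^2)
This is an ∞/∞ indeterminate form.

Apply L'Hôpital's rule: differentiate numerator and denominator separately.
  f(x) = x^3   ⇒   f'(x) = 3·x^2
  g(x) = 2·x^3 + x^2   ⇒   g'(x) = 6·x^2 + 2·x
  lim(x→∞) f'(x)/g'(x) = lim(x→∞) (3·x^2)/(6·x^2 + 2·x)
  = 1/2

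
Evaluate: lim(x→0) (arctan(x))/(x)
This is a 0/0 indeterminate form.

Apply L'Hôpital's rule: differentiate numerator and denominator separately.
  f(x) = atan(x)   ⇒   f'(x) = 1/(x^2 + 1)
  g(x) = x   ⇒   g'(x) = 1
  lim(x→0) f'(x)/g'(x) = lim(x→0) (1/(x^2 + 1))/(1)
  = 1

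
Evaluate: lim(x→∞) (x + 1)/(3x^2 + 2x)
This is an ∞/∞ indeterminate form.

Apply L'Hôpital's rule: differentiate numerator and denominator separately.
  f(x) = x + 1   ⇒   f'(x) = 1
  g(x) = 3·x^2 + 2·x   ⇒   g'(x) = 6·x + 2
  lim(x→∞) f'(x)/g'(x) = lim(x→∞) (1)/(6·x + 2)
  = 0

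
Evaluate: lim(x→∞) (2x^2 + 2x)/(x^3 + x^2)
This is an ∞/∞ indeterminate form.

Apply L'Hôpital's rule: differentiate numerator and denominator separately.
  f(x) = 2·x^2 + 2·x   ⇒   f'(x) = 4·x + 2
  g(x) = x^3 + x^2   ⇒   g'(x) = 3·x^2 + 2·x
  lim(x→∞) f'(x)/g'(x) = lim(x→∞) (4·x + 2)/(3·x^2 + 2·x)
  = 0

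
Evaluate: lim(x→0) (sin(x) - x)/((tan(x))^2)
This is a 0/0 indeterminate form.

Apply L'Hôpital's rule: differentiate numerator and denominator separately.
  f(x) = -x + sin(x)   ⇒   f'(x) = cos(x) - 1
  g(x) = tan(x)^2   ⇒   g'(x) = (2·tan(x)^2 + 2)·tan(x)
  lim(x→0) f'(x)/g'(x) = lim(x→0) (cos(x) - 1)/((2·tan(x)^2 + 2)·tan(x))
  = 0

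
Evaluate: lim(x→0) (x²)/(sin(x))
This is a 0/0 indeterminate form.

Apply L'Hôpital's rule: differentiate numerator and denominator separately.
  f(x) = x^2   ⇒   f'(x) = 2·x
  g(x) = sin(x)   ⇒   g'(x) = cos(x)
  lim(x→0) f'(x)/g'(x) = lim(x→0) (2·x)/(cos(x))
  = 0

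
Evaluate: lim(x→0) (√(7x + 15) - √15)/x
This is a standard limit.

Factor or rationalize the expression:
  lim(x→0) (√(7x + 15) - √15)/x = 7·sqrt(15)/30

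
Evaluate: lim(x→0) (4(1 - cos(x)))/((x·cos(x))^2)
This is a 0/0 indeterminate form.

Apply L'Hôpital's rule: differentiate numerator and denominator separately.
  f(x) = 4 - 4·cos(x)   ⇒   f'(x) = 4·sin(x)
  g(x) = x^2·cos(x)^2   ⇒   g'(x) = -2·x^2·sin(x)·cos(x) + 2·x·cos(x)^2
  lim(x→0) f'(x)/g'(x) = lim(x→0) (4·sin(x))/(-2·x^2·sin(x)·cos(x) + 2·x·cos(x)^2)
  = 2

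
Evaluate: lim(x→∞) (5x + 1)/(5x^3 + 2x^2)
This is an ∞/∞ indeterminate form.

Apply L'Hôpital's rule: differentiate numerator and denominator separately.
  f(x) = 5·x + 1   ⇒   f'(x) = 5
  g(x) = 5·x^3 + 2·x^2   ⇒   g'(x) = 15·x^2 + 4·x
  lim(x→∞) f'(x)/g'(x) = lim(x→∞) (5)/(15·x^2 + 4·x)
  = 0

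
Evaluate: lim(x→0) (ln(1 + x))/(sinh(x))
This is a 0/0 indeterminate form.

Apply L'Hôpital's rule: differentiate numerator and denominator separately.
  f(x) = ln(x + 1)   ⇒   f'(x) = 1/(x + 1)
  g(x) = sinh(x)   ⇒   g'(x) = cosh(x)
  lim(x→0) f'(x)/g'(x) = lim(x→0) (1/(x + 1))/(cosh(x))
  = 1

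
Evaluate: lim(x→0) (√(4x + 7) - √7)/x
This is a standard limit.

Factor or rationalize the expression:
  lim(x→0) (√(4x + 7) - √7)/x = 2·sqrt(7)/7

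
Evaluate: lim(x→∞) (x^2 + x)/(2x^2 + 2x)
This is an ∞/∞ indeterminate form.

Apply L'Hôpital's rule: differentiate numerator and denominator separately.
  f(x) = x^2 + x   ⇒   f'(x) = 2·x + 1
  g(x) = 2·x^2 + 2·x   ⇒   g'(x) = 4·x + 2
  lim(x→∞) f'(x)/g'(x) = lim(x→∞) (2·x + 1)/(4·x + 2)
  = 1/2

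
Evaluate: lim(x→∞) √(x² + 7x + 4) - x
This is an ∞-∞ indeterminate form.

Combine fractions or rationalize to convert ∞-∞ to 0/0 form:
  lim(x→∞) √(x² + 7x + 4) - x = 7/2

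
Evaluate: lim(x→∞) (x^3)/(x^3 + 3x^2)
This is an ∞/∞ indeterminate form.

Apply L'Hôpital's rule: differentiate numerator and denominator separately.
  f(x) = x^3   ⇒   f'(x) = 3·x^2
  g(x) = x^3 + 3·x^2   ⇒   g'(x) = 3·x^2 + 6·x
  lim(x→∞) f'(x)/g'(x) = lim(x→∞) (3·x^2)/(3·x^2 + 6·x)
  = 1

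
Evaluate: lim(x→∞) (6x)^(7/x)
This is an exponential indeterminate form.

For exponential indeterminate forms, take the natural log:
  Let L = lim(x→∞) (6x)^(7/x)
  Then ln(L) = lim(x→∞) [exponent × ln(base)]
  Evaluate using L'Hôpital or standard limits, then exponentiate.
  L = 1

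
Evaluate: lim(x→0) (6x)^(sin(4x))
This is an exponential indeterminate form.

For exponential indeterminate forms, take the natural log:
  Let L = lim(x→0) (6x)^(sin(4x))
  Then ln(L) = lim(x→0) [exponent × ln(base)]
  Evaluate using L'Hôpital or standard limits, then exponentiate.
  L = 1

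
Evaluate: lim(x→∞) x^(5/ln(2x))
This is an exponential indeterminate form.

For exponential indeterminate forms, take the natural log:
  Let L = lim(x→∞) x^(5/ln(2x))
  Then ln(L) = lim(x→∞) [exponent × ln(base)]
  Evaluate using L'Hôpital or standard limits, then exponentiate.
  L = e^(5)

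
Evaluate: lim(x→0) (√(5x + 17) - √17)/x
This is a standard limit.

Factor or rationalize the expression:
  lim(x→0) (√(5x + 17) - √17)/x = 5·sqrt(17)/34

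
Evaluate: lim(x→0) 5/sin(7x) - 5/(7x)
This is an ∞-∞ indeterminate form.

Combine fractions or rationalize to convert ∞-∞ to 0/0 form:
  lim(x→0) 5/sin(7x) - 5/(7x) = 0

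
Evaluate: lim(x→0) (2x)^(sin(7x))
This is an exponential indeterminate form.

For exponential indeterminate forms, take the natural log:
  Let L = lim(x→0) (2x)^(sin(7x))
  Then ln(L) = lim(x→0) [exponent × ln(base)]
  Evaluate using L'Hôpital or standard limits, then exponentiate.
  L = 1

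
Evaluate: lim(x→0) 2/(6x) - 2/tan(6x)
This is an ∞-∞ indeterminate form.

Combine fractions or rationalize to convert ∞-∞ to 0/0 form:
  lim(x→0) 2/(6x) - 2/tan(6x) = 0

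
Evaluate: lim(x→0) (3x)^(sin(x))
This is an exponential indeterminate form.

For exponential indeterminate forms, take the natural log:
  Let L = lim(x→0) (3x)^(sin(x))
  Then ln(L) = lim(x→0) [exponent × ln(base)]
  Evaluate using L'Hôpital or standard limits, then exponentiate.
  L = 1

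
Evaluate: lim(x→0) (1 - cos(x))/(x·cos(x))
This is a 0/0 indeterminate form.

Apply L'Hôpital's rule: differentiate numerator and denominator separately.
  f(x) = 1 - cos(x)   ⇒   f'(x) = sin(x)
  g(x) = x·cos(x)   ⇒   g'(x) = -x·sin(x) + cos(x)
  lim(x→0) f'(x)/g'(x) = lim(x→0) (sin(x))/(-x·sin(x) + cos(x))
  = 0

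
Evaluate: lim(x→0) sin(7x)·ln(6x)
This is a 0·∞ indeterminate form.

Rewrite 0·∞ as a quotient (0/0 or ∞/∞ form), then apply L'Hôpital's rule:
  lim(x→0) sin(7x)·ln(6x) = 0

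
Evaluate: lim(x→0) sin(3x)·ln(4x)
This is a 0·∞ indeterminate form.

Rewrite 0·∞ as a quotient (0/0 or ∞/∞ form), then apply L'Hôpital's rule:
  lim(x→0) sin(3x)·ln(4x) = 0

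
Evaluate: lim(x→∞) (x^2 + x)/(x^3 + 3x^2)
This is an ∞/∞ indeterminate form.

Apply L'Hôpital's rule: differentiate numerator and denominator separately.
  f(x) = x^2 + x   ⇒   f'(x) = 2·x + 1
  g(x) = x^3 + 3·x^2   ⇒   g'(x) = 3·x^2 + 6·x
  lim(x→∞) f'(x)/g'(x) = lim(x→∞) (2·x + 1)/(3·x^2 + 6·x)
  = 0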